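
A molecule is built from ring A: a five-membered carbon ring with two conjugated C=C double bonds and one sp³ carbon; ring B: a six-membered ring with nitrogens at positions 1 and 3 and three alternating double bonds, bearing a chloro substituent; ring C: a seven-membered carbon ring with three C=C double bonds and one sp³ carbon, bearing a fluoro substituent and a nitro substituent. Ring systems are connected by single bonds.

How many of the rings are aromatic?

1

Ring A has one sp³ carbon, so it is not fully conjugated — not aromatic (cyclopentadiene).
Ring B is fully conjugated (every ring atom contributes a p orbital); 3 ring double bonds give 6 π electrons. 6 = 4(1)+2, so ring B is aromatic (pyrimidine).
Ring C has one sp³ carbon, so it is not fully conjugated — not aromatic (cycloheptatriene).
Aromatic: B. Total: 1.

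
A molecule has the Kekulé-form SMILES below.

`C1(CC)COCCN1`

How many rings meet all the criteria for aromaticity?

The SMILES encodes a six-membered saturated ring with an oxygen and an N–H nitrogen at positions 1 and 4.
The 6-membered ring with one oxygen and one N–H (1,4) has only sp³ atoms, so it is not fully conjugated — not aromatic (morpholine).

0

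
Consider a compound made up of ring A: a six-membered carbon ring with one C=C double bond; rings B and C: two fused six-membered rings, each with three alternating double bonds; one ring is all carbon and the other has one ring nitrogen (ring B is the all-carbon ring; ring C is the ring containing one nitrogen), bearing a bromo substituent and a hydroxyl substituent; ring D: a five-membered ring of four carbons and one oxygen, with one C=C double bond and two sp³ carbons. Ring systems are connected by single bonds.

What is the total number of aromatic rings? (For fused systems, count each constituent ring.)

2

Ring A has four sp³ carbons, so it is not fully conjugated — not aromatic (cyclohexene).
Rings B and C form a fused bicyclic system (with one nitrogen) with 10 sp² atoms and 10 π electrons from ring double bonds. 10 = 4(2)+2, so the system is aromatic and both rings count as aromatic (quinoline).
Ring D has two sp³ carbons, so it is not fully conjugated — not aromatic (2,3-dihydrofuran).
Aromatic: B, C. Total: 2.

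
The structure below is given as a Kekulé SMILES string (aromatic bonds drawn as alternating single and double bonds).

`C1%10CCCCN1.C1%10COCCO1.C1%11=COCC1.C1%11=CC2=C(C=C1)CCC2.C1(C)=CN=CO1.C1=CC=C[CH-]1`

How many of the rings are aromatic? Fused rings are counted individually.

The SMILES encodes a six-membered saturated ring of five carbons and one N–H nitrogen; a six-membered saturated ring with oxygens at positions 1 and 4; a five-membered ring of four carbons and one oxygen, with one C=C double bond and two sp³ carbons; a six-membered carbon ring with three alternating C=C double bonds, fused to a saturated five-membered carbon ring; a five-membered ring with an oxygen at position 1 and a nitrogen at position 3 (in a C=N bond), with two double bonds; a five-membered all-carbon ring bearing a negative charge on one carbon, with two C=C double bonds.
The 6-membered ring with one N–H has only sp³ atoms, so it is not fully conjugated — not aromatic (piperidine).
The 6-membered ring with two oxygens (1,4) has only sp³ atoms, so it is not fully conjugated — not aromatic (1,4-dioxane).
The 5-membered ring with one oxygen has two sp³ carbons, so it is not fully conjugated — not aromatic (2,3-dihydrofuran).
The 6-membered ring has a continuous p-orbital overlap around the ring; 3 ring double bonds give 6 π electrons. That satisfies 4n+2 with n=1, so it is aromatic (benzene ring).
The 5-membered ring has three sp³ carbons, so it is not fully conjugated — not aromatic (cyclopentane ring).
The 5-membered ring with one oxygen and one =N– is planar and fully conjugated; 2 ring double bonds (4 π electrons) plus a heteroatom lone pair (2) give 6 π electrons. Since 6 = 4n+2 (n=1), it is aromatic (oxazole).
The second 5-membered ring is planar and fully conjugated; 2 ring double bonds (4 π electrons) plus the carbanion lone pair (2) give 6 π electrons. Since 6 = 4n+2 (n=1), it is aromatic (cyclopentadienyl anion).
3 of the 7 rings are aromatic. Total: 3.

3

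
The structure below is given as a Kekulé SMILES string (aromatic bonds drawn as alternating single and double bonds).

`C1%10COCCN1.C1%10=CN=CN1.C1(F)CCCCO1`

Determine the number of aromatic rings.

1

The SMILES encodes a six-membered saturated ring with an oxygen and an N–H nitrogen at positions 1 and 4; a five-membered ring with nitrogens at positions 1 and 3 (one bearing H, one in a C=N bond) and two double bonds; a six-membered saturated ring of five carbons and one oxygen.
The 6-membered ring with one oxygen and one N–H (1,4) has only sp³ atoms, so it is not fully conjugated — not aromatic (morpholine).
The 5-membered ring with two nitrogens (one N–H, one =N–) has a continuous p-orbital overlap around the ring; 2 ring double bonds (4 π electrons) plus a heteroatom lone pair (2) give 6 π electrons. 6 = 4(1)+2, so it is aromatic (imidazole).
The 6-membered ring with one oxygen has only sp³ atoms, so it is not fully conjugated — not aromatic (tetrahydropyran).
1 of the 3 rings is aromatic. Total: 1.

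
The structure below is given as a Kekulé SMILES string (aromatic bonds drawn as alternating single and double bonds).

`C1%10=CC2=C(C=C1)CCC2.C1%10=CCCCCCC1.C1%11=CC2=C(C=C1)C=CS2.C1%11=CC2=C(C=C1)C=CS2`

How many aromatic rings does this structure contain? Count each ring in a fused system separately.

The SMILES encodes a six-membered carbon ring with three alternating C=C double bonds, fused to a saturated five-membered carbon ring; an eight-membered carbon ring with one C=C double bond; a six-membered carbon ring with three alternating C=C double bonds, fused to a five-membered ring containing one sulfur and two C=C double bonds; a six-membered carbon ring with three alternating C=C double bonds, fused to a five-membered ring containing one sulfur and two C=C double bonds.
The 6-membered ring is planar and fully conjugated; 3 ring double bonds give 6 π electrons. That satisfies 4n+2 with n=1, so it is aromatic (benzene ring).
The 5-membered ring has three sp³ carbons, so it is not fully conjugated — not aromatic (cyclopentane ring).
The 8-membered ring has six sp³ carbons, so it is not fully conjugated — not aromatic (cyclooctene).
The fused 6/5-membered bicyclic (with one sulfur) is a single π system with 9 sp² atoms and 10 π electrons from ring double bonds plus a heteroatom lone pair. 10 = 4(2)+2, so the system is aromatic and both rings count as aromatic (benzothiophene).
The fused 6/5-membered bicyclic (with one sulfur) is a single π system with 9 sp² atoms and 10 π electrons from ring double bonds plus a heteroatom lone pair. 10 = 4(2)+2, so the system is aromatic and both rings count as aromatic (benzothiophene).
5 of the 7 rings are aromatic. Total: 5.

5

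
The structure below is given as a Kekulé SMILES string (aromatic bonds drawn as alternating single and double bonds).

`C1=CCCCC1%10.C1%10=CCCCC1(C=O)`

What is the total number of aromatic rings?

The SMILES encodes a six-membered carbon ring with one C=C double bond; a six-membered carbon ring with one C=C double bond.
The 6-membered ring has four sp³ carbons, so it is not fully conjugated — not aromatic (cyclohexene).
The second 6-membered ring has four sp³ carbons, so it is not fully conjugated — not aromatic (cyclohexene).
None of the rings are aromatic. Total: 0.

0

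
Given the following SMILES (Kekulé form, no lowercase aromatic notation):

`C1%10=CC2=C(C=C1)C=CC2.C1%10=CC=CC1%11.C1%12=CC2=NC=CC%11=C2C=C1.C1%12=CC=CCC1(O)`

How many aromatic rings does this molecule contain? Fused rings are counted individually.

3

The SMILES encodes a six-membered carbon ring with three alternating C=C double bonds, fused to a five-membered carbon ring containing one C=C double bond and one sp³ carbon; a five-membered carbon ring with two conjugated C=C double bonds and one sp³ carbon; two fused six-membered rings, each with three alternating double bonds; one ring is all carbon and the other has one ring nitrogen; a six-membered carbon ring with two conjugated C=C double bonds and two sp³ carbons.
The 6-membered ring is planar and fully conjugated; 3 ring double bonds give 6 π electrons. 6 = 4(1)+2, so it is aromatic (benzene ring).
The 5-membered ring has one sp³ carbon, so it is not fully conjugated — not aromatic (cyclopentene ring).
The second 5-membered ring has one sp³ carbon, so it is not fully conjugated — not aromatic (cyclopentadiene).
The fused 6/6-membered bicyclic (with one nitrogen) is a single π system with 10 sp² atoms and 10 π electrons from ring double bonds. 10 = 4(2)+2, so the system is aromatic and both rings count as aromatic (quinoline).
The second 6-membered ring has two sp³ carbons, so it is not fully conjugated — not aromatic (1,3-cyclohexadiene).
3 of the 6 rings are aromatic. Total: 3.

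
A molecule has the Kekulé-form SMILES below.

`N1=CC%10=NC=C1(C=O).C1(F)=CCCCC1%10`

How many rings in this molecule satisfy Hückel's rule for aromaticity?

1

The SMILES encodes a six-membered ring with nitrogens at positions 1 and 4 and three alternating double bonds; a six-membered carbon ring with one C=C double bond.
The 6-membered ring with two nitrogens (1,4) has a continuous p-orbital overlap around the ring; 3 ring double bonds give 6 π electrons. Since 6 = 4n+2 (n=1), it is aromatic (pyrazine).
The 6-membered ring has four sp³ carbons, so it is not fully conjugated — not aromatic (cyclohexene).
1 of the 2 rings is aromatic. Total: 1.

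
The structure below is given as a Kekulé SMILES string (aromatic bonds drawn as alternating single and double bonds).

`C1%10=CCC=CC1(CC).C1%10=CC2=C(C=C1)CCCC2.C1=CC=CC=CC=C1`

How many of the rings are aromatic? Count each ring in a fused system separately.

1

The SMILES encodes a six-membered carbon ring with two isolated C=C double bonds and two sp³ carbons; a six-membered carbon ring with three alternating C=C double bonds, fused to a saturated six-membered carbon ring; an eight-membered carbon ring with four alternating C=C double bonds.
The 6-membered ring has two sp³ carbons, so it is not fully conjugated — not aromatic (1,4-cyclohexadiene).
The second 6-membered ring is fully conjugated (every ring atom contributes a p orbital); 3 ring double bonds give 6 π electrons. 6 = 4(1)+2, so it is aromatic (benzene ring).
The third 6-membered ring has four sp³ carbons, so it is not fully conjugated — not aromatic (cyclohexane ring).
The 8-membered ring has only sp² ring atoms; a planar conformation would have a fully conjugated π system of 8 electrons. But 8 = 4(2), which is 4n not 4n+2, so it is not aromatic (cyclooctatetraene) — cyclooctatetraene distorts into a non-planar tub to avoid antiaromaticity.
1 of the 4 rings is aromatic. Total: 1.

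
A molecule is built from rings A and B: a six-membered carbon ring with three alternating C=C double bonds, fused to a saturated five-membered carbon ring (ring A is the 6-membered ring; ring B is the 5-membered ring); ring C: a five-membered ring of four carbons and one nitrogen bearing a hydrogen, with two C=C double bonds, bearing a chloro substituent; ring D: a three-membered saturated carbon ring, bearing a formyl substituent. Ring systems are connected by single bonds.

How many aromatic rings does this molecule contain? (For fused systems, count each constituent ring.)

Ring A is planar and fully conjugated; 3 ring double bonds give 6 π electrons. 6 = 4(1)+2, so ring A is aromatic (benzene ring).
Ring B has three sp³ carbons, so it is not fully conjugated — not aromatic (cyclopentane ring).
Ring C has a continuous p-orbital overlap around the ring; 2 ring double bonds (4 π electrons) plus a heteroatom lone pair (2) give 6 π electrons. Since 6 = 4n+2 (n=1), ring C is aromatic (pyrrole).
Ring D has only sp³ atoms, so it is not fully conjugated — not aromatic (cyclopropane).
Aromatic: A, C. Total: 2.

2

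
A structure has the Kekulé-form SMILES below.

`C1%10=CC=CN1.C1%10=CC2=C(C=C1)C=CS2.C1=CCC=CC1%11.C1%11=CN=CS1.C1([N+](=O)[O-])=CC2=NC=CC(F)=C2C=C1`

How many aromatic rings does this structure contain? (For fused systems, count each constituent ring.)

6

The SMILES encodes a five-membered ring of four carbons and one nitrogen bearing a hydrogen, with two C=C double bonds; a six-membered carbon ring with three alternating C=C double bonds, fused to a five-membered ring containing one sulfur and two C=C double bonds; a six-membered carbon ring with two isolated C=C double bonds and two sp³ carbons; a five-membered ring with a sulfur at position 1 and a nitrogen at position 3 (in a C=N bond), with two double bonds; two fused six-membered rings, each with three alternating double bonds; one ring is all carbon and the other has one ring nitrogen.
The 5-membered ring with one N–H is fully conjugated (every ring atom contributes a p orbital); 2 ring double bonds (4 π electrons) plus a heteroatom lone pair (2) give 6 π electrons. 6 = 4(1)+2, so it is aromatic (pyrrole).
The fused 6/5-membered bicyclic (with one sulfur) is a single π system with 9 sp² atoms and 10 π electrons from ring double bonds plus a heteroatom lone pair. 10 = 4(2)+2, so the system is aromatic and both rings count as aromatic (benzothiophene).
The 6-membered ring has two sp³ carbons, so it is not fully conjugated — not aromatic (1,4-cyclohexadiene).
The 5-membered ring with one sulfur and one =N– is planar and fully conjugated; 2 ring double bonds (4 π electrons) plus a heteroatom lone pair (2) give 6 π electrons. 6 = 4(1)+2, so it is aromatic (thiazole).
The fused 6/6-membered bicyclic (with one nitrogen) is a single π system with 10 sp² atoms and 10 π electrons from ring double bonds. 10 = 4(2)+2, so the system is aromatic and both rings count as aromatic (quinoline).
6 of the 7 rings are aromatic. Total: 6.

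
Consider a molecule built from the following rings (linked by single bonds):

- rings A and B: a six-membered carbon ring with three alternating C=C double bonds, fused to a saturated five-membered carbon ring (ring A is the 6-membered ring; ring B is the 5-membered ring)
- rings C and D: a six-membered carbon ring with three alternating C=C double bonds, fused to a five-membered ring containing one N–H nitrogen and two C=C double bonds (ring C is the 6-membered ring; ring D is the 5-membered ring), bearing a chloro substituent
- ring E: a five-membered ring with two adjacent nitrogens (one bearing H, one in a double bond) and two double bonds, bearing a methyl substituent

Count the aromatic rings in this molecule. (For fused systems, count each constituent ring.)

Ring A is planar and fully conjugated; 3 ring double bonds give 6 π electrons. That satisfies 4n+2 with n=1, so ring A is aromatic (benzene ring).
Ring B has three sp³ carbons, so it is not fully conjugated — not aromatic (cyclopentane ring).
Rings C and D form a fused bicyclic system (with one N–H) with 9 sp² atoms and 10 π electrons from ring double bonds plus a heteroatom lone pair. 10 = 4(2)+2, so the system is aromatic and both rings count as aromatic (indole).
Ring E is fully conjugated (every ring atom contributes a p orbital); 2 ring double bonds (4 π electrons) plus a heteroatom lone pair (2) give 6 π electrons. 6 = 4(1)+2, so ring E is aromatic (pyrazole).
Aromatic: A, C, D, E. Total: 4.

4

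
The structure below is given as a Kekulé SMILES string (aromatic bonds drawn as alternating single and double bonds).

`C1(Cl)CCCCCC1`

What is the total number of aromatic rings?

0

The SMILES encodes a seven-membered saturated carbon ring.
The 7-membered ring has only sp³ atoms, so it is not fully conjugated — not aromatic (cycloheptane).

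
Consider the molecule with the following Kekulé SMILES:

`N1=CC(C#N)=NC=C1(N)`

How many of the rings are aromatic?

The SMILES encodes a six-membered ring with nitrogens at positions 1 and 4 and three alternating double bonds.
The 6-membered ring with two nitrogens (1,4) has a continuous p-orbital overlap around the ring; 3 ring double bonds give 6 π electrons. That satisfies 4n+2 with n=1, so it is aromatic (pyrazine).

1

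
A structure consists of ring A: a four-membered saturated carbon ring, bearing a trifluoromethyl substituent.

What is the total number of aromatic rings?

Ring A has only sp³ atoms, so it is not fully conjugated — not aromatic (cyclobutane).

0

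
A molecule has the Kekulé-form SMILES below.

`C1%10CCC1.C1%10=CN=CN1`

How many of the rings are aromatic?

The SMILES encodes a four-membered saturated carbon ring; a five-membered ring with nitrogens at positions 1 and 3 (one bearing H, one in a C=N bond) and two double bonds.
The 4-membered ring has only sp³ atoms, so it is not fully conjugated — not aromatic (cyclobutane).
The 5-membered ring with two nitrogens (one N–H, one =N–) is planar and fully conjugated; 2 ring double bonds (4 π electrons) plus a heteroatom lone pair (2) give 6 π electrons. 6 = 4(1)+2, so it is aromatic (imidazole).
1 of the 2 rings is aromatic. Total: 1.

1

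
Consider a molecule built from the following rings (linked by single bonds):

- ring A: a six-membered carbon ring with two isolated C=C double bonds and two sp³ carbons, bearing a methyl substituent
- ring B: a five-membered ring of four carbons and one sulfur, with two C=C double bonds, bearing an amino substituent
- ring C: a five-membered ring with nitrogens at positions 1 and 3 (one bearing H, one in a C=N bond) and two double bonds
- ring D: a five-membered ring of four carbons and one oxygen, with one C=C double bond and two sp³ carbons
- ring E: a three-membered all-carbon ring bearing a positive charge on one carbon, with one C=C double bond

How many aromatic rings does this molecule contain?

Ring A has two sp³ carbons, so it is not fully conjugated — not aromatic (1,4-cyclohexadiene).
Ring B is fully conjugated (every ring atom contributes a p orbital); 2 ring double bonds (4 π electrons) plus a heteroatom lone pair (2) give 6 π electrons. Since 6 = 4n+2 (n=1), ring B is aromatic (thiophene).
Ring C is planar and fully conjugated; 2 ring double bonds (4 π electrons) plus a heteroatom lone pair (2) give 6 π electrons. 6 = 4(1)+2, so ring C is aromatic (imidazole).
Ring D has two sp³ carbons, so it is not fully conjugated — not aromatic (2,3-dihydrofuran).
Ring E is fully conjugated (every ring atom contributes a p orbital); 1 ring double bond (2 π electrons) plus the carbocation's empty p orbital (0, but keeps the ring conjugated) give 2 π electrons. That satisfies 4n+2 with n=0, so ring E is aromatic (cyclopropenyl cation).
Aromatic: B, C, E. Total: 3.

3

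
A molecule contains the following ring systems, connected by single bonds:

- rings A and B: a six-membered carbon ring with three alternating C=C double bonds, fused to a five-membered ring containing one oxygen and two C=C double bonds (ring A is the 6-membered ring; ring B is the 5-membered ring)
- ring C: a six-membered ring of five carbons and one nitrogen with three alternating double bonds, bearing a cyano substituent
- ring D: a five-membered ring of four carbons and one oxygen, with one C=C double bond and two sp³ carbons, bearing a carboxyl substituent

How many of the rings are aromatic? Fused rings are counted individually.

Rings A and B form a fused bicyclic system (with one oxygen) with 9 sp² atoms and 10 π electrons from ring double bonds plus a heteroatom lone pair. 10 = 4(2)+2, so the system is aromatic and both rings count as aromatic (benzofuran).
Ring C has a continuous p-orbital overlap around the ring; 3 ring double bonds give 6 π electrons. 6 = 4(1)+2, so ring C is aromatic (pyridine).
Ring D has two sp³ carbons, so it is not fully conjugated — not aromatic (2,3-dihydrofuran).
Aromatic: A, B, C. Total: 3.

3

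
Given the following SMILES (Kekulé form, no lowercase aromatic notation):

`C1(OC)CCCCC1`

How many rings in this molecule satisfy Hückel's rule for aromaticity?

0

The SMILES encodes a six-membered saturated carbon ring.
The 6-membered ring has only sp³ atoms, so it is not fully conjugated — not aromatic (cyclohexane).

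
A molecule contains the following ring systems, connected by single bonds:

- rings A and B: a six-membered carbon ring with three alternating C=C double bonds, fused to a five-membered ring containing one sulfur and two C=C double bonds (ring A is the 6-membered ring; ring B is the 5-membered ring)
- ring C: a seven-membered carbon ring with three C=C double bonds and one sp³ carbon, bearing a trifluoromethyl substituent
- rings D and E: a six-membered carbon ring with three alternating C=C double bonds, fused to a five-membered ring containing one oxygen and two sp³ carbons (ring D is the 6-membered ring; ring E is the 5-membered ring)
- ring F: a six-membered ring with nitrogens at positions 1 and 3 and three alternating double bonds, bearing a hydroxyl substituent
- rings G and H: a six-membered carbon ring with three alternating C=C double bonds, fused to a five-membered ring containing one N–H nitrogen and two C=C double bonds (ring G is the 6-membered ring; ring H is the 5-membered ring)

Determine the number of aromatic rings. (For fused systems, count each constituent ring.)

Rings A and B form a fused bicyclic system (with one sulfur) with 9 sp² atoms and 10 π electrons from ring double bonds plus a heteroatom lone pair. 10 = 4(2)+2, so the system is aromatic and both rings count as aromatic (benzothiophene).
Ring C has one sp³ carbon, so it is not fully conjugated — not aromatic (cycloheptatriene).
Ring D is planar and fully conjugated; 3 ring double bonds give 6 π electrons. 6 = 4(1)+2, so ring D is aromatic (benzene ring).
Ring E has two sp³ carbons, so it is not fully conjugated — not aromatic (oxolane ring).
Ring F has a continuous p-orbital overlap around the ring; 3 ring double bonds give 6 π electrons. 6 = 4(1)+2, so ring F is aromatic (pyrimidine).
Rings G and H form a fused bicyclic system (with one N–H) with 9 sp² atoms and 10 π electrons from ring double bonds plus a heteroatom lone pair. 10 = 4(2)+2, so the system is aromatic and both rings count as aromatic (indole).
Aromatic: A, B, D, F, G, H. Total: 6.

6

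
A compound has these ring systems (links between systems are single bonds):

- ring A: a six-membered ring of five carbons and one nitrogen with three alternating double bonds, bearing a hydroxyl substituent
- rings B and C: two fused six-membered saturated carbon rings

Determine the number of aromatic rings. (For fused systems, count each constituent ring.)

Ring A is fully conjugated (every ring atom contributes a p orbital); 3 ring double bonds give 6 π electrons. That satisfies 4n+2 with n=1, so ring A is aromatic (pyridine).
Ring B has only sp³ atoms, so it is not fully conjugated — not aromatic (cyclohexane ring).
Ring C has only sp³ atoms, so it is not fully conjugated — not aromatic (cyclohexane ring).
Aromatic: A. Total: 1.

1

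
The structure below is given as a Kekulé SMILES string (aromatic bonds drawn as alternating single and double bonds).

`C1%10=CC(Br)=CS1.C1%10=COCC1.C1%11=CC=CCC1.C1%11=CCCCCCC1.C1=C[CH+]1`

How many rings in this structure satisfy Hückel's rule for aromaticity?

The SMILES encodes a five-membered ring of four carbons and one sulfur, with two C=C double bonds; a five-membered ring of four carbons and one oxygen, with one C=C double bond and two sp³ carbons; a six-membered carbon ring with two conjugated C=C double bonds and two sp³ carbons; an eight-membered carbon ring with one C=C double bond; a three-membered all-carbon ring bearing a positive charge on one carbon, with one C=C double bond.
The 5-membered ring with one sulfur has a continuous p-orbital overlap around the ring; 2 ring double bonds (4 π electrons) plus a heteroatom lone pair (2) give 6 π electrons. 6 = 4(1)+2, so it is aromatic (thiophene).
The 5-membered ring with one oxygen has two sp³ carbons, so it is not fully conjugated — not aromatic (2,3-dihydrofuran).
The 6-membered ring has two sp³ carbons, so it is not fully conjugated — not aromatic (1,3-cyclohexadiene).
The 8-membered ring has six sp³ carbons, so it is not fully conjugated — not aromatic (cyclooctene).
The 3-membered ring has a continuous p-orbital overlap around the ring; 1 ring double bond (2 π electrons) plus the carbocation's empty p orbital (0, but keeps the ring conjugated) give 2 π electrons. That satisfies 4n+2 with n=0, so it is aromatic (cyclopropenyl cation).
2 of the 5 rings are aromatic. Total: 2.

2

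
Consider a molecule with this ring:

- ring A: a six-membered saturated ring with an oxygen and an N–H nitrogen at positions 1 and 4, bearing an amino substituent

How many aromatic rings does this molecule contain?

0

Ring A has only sp³ atoms, so it is not fully conjugated — not aromatic (morpholine).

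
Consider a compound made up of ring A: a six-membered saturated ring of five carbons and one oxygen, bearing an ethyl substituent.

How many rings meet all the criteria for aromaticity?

Ring A has only sp³ atoms, so it is not fully conjugated — not aromatic (tetrahydropyran).

0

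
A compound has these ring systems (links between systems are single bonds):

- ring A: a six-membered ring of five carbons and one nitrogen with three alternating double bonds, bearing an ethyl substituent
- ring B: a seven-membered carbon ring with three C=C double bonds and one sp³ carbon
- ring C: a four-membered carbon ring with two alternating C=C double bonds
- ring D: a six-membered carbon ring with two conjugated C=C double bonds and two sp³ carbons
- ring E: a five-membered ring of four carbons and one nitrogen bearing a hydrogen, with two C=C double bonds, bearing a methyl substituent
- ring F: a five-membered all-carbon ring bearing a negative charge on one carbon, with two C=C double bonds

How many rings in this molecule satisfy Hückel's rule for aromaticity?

Ring A is planar and fully conjugated; 3 ring double bonds give 6 π electrons. That satisfies 4n+2 with n=1, so ring A is aromatic (pyridine).
Ring B has one sp³ carbon, so it is not fully conjugated — not aromatic (cycloheptatriene).
Ring C has only sp² ring atoms; a planar conformation would have a fully conjugated π system of 4 electrons. But 4 = 4(1), which is 4n not 4n+2, so ring C is not aromatic (cyclobutadiene) — cyclobutadiene is antiaromatic and distorts to a rectangle.
Ring D has two sp³ carbons, so it is not fully conjugated — not aromatic (1,3-cyclohexadiene).
Ring E is planar and fully conjugated; 2 ring double bonds (4 π electrons) plus a heteroatom lone pair (2) give 6 π electrons. 6 = 4(1)+2, so ring E is aromatic (pyrrole).
Ring F has a continuous p-orbital overlap around the ring; 2 ring double bonds (4 π electrons) plus the carbanion lone pair (2) give 6 π electrons. 6 = 4(1)+2, so ring F is aromatic (cyclopentadienyl anion).
Aromatic: A, E, F. Total: 3.

3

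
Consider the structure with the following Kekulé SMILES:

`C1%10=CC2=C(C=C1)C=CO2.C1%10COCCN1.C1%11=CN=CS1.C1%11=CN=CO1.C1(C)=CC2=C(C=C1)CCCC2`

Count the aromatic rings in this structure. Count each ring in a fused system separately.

The SMILES encodes a six-membered carbon ring with three alternating C=C double bonds, fused to a five-membered ring containing one oxygen and two C=C double bonds; a six-membered saturated ring with an oxygen and an N–H nitrogen at positions 1 and 4; a five-membered ring with a sulfur at position 1 and a nitrogen at position 3 (in a C=N bond), with two double bonds; a five-membered ring with an oxygen at position 1 and a nitrogen at position 3 (in a C=N bond), with two double bonds; a six-membered carbon ring with three alternating C=C double bonds, fused to a saturated six-membered carbon ring.
The fused 6/5-membered bicyclic (with one oxygen) is a single π system with 9 sp² atoms and 10 π electrons from ring double bonds plus a heteroatom lone pair. 10 = 4(2)+2, so the system is aromatic and both rings count as aromatic (benzofuran).
The 6-membered ring with one oxygen and one N–H (1,4) has only sp³ atoms, so it is not fully conjugated — not aromatic (morpholine).
The 5-membered ring with one sulfur and one =N– is planar and fully conjugated; 2 ring double bonds (4 π electrons) plus a heteroatom lone pair (2) give 6 π electrons. That satisfies 4n+2 with n=1, so it is aromatic (thiazole).
The 5-membered ring with one oxygen and one =N– has a continuous p-orbital overlap around the ring; 2 ring double bonds (4 π electrons) plus a heteroatom lone pair (2) give 6 π electrons. Since 6 = 4n+2 (n=1), it is aromatic (oxazole).
The 6-membered ring has a continuous p-orbital overlap around the ring; 3 ring double bonds give 6 π electrons. Since 6 = 4n+2 (n=1), it is aromatic (benzene ring).
The second 6-membered ring has four sp³ carbons, so it is not fully conjugated — not aromatic (cyclohexane ring).
5 of the 7 rings are aromatic. Total: 5.

5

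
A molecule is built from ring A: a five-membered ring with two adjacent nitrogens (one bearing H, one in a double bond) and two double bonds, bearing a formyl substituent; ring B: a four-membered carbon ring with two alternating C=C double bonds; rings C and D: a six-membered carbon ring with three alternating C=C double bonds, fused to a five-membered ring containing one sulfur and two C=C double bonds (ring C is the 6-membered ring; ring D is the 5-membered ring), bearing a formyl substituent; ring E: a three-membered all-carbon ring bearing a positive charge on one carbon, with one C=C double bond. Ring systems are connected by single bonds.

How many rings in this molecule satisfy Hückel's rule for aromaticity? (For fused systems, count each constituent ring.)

Ring A is planar and fully conjugated; 2 ring double bonds (4 π electrons) plus a heteroatom lone pair (2) give 6 π electrons. 6 = 4(1)+2, so ring A is aromatic (pyrazole).
Ring B has only sp² ring atoms; a planar conformation would have a fully conjugated π system of 4 electrons. But 4 = 4(1), which is 4n not 4n+2, so ring B is not aromatic (cyclobutadiene) — cyclobutadiene is antiaromatic and distorts to a rectangle.
Rings C and D form a fused bicyclic system (with one sulfur) with 9 sp² atoms and 10 π electrons from ring double bonds plus a heteroatom lone pair. 10 = 4(2)+2, so the system is aromatic and both rings count as aromatic (benzothiophene).
Ring E is fully conjugated (every ring atom contributes a p orbital); 1 ring double bond (2 π electrons) plus the carbocation's empty p orbital (0, but keeps the ring conjugated) give 2 π electrons. Since 2 = 4n+2 (n=0), ring E is aromatic (cyclopropenyl cation).
Aromatic: A, C, D, E. Total: 4.

4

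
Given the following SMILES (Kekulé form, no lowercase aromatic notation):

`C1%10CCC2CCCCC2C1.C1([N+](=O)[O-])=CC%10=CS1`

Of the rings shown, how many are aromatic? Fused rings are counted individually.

The SMILES encodes two fused six-membered saturated carbon rings; a five-membered ring of four carbons and one sulfur, with two C=C double bonds.
The 6-membered ring has only sp³ atoms, so it is not fully conjugated — not aromatic (cyclohexane ring).
The second 6-membered ring has only sp³ atoms, so it is not fully conjugated — not aromatic (cyclohexane ring).
The 5-membered ring with one sulfur is planar and fully conjugated; 2 ring double bonds (4 π electrons) plus a heteroatom lone pair (2) give 6 π electrons. Since 6 = 4n+2 (n=1), it is aromatic (thiophene).
1 of the 3 rings is aromatic. Total: 1.

1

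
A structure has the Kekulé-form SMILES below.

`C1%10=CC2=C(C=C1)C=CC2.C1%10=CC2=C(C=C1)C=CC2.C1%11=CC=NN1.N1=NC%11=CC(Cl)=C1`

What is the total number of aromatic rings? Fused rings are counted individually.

The SMILES encodes a six-membered carbon ring with three alternating C=C double bonds, fused to a five-membered carbon ring containing one C=C double bond and one sp³ carbon; a six-membered carbon ring with three alternating C=C double bonds, fused to a five-membered carbon ring containing one C=C double bond and one sp³ carbon; a five-membered ring with two adjacent nitrogens (one bearing H, one in a double bond) and two double bonds; a six-membered ring with two adjacent nitrogens and three alternating double bonds.
The 6-membered ring is planar and fully conjugated; 3 ring double bonds give 6 π electrons. That satisfies 4n+2 with n=1, so it is aromatic (benzene ring).
The 5-membered ring has one sp³ carbon, so it is not fully conjugated — not aromatic (cyclopentene ring).
The second 6-membered ring is fully conjugated (every ring atom contributes a p orbital); 3 ring double bonds give 6 π electrons. Since 6 = 4n+2 (n=1), it is aromatic (benzene ring).
The second 5-membered ring has one sp³ carbon, so it is not fully conjugated — not aromatic (cyclopentene ring).
The 5-membered ring with two adjacent nitrogens (one N–H, one =N–) has a continuous p-orbital overlap around the ring; 2 ring double bonds (4 π electrons) plus a heteroatom lone pair (2) give 6 π electrons. That satisfies 4n+2 with n=1, so it is aromatic (pyrazole).
The 6-membered ring with two nitrogens (1,2) is planar and fully conjugated; 3 ring double bonds give 6 π electrons. That satisfies 4n+2 with n=1, so it is aromatic (pyridazine).
4 of the 6 rings are aromatic. Total: 4.

4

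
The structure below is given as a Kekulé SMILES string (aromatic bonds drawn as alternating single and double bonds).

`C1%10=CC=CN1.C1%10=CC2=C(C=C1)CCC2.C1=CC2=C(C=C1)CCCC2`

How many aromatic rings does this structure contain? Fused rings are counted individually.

3

The SMILES encodes a five-membered ring of four carbons and one nitrogen bearing a hydrogen, with two C=C double bonds; a six-membered carbon ring with three alternating C=C double bonds, fused to a saturated five-membered carbon ring; a six-membered carbon ring with three alternating C=C double bonds, fused to a saturated six-membered carbon ring.
The 5-membered ring with one N–H is fully conjugated (every ring atom contributes a p orbital); 2 ring double bonds (4 π electrons) plus a heteroatom lone pair (2) give 6 π electrons. 6 = 4(1)+2, so it is aromatic (pyrrole).
The 6-membered ring is fully conjugated (every ring atom contributes a p orbital); 3 ring double bonds give 6 π electrons. Since 6 = 4n+2 (n=1), it is aromatic (benzene ring).
The 5-membered ring has three sp³ carbons, so it is not fully conjugated — not aromatic (cyclopentane ring).
The second 6-membered ring is planar and fully conjugated; 3 ring double bonds give 6 π electrons. 6 = 4(1)+2, so it is aromatic (benzene ring).
The third 6-membered ring has four sp³ carbons, so it is not fully conjugated — not aromatic (cyclohexane ring).
3 of the 5 rings are aromatic. Total: 3.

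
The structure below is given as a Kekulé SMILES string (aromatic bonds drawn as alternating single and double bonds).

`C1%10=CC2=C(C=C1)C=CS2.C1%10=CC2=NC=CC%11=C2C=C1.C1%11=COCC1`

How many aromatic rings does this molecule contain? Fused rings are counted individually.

The SMILES encodes a six-membered carbon ring with three alternating C=C double bonds, fused to a five-membered ring containing one sulfur and two C=C double bonds; two fused six-membered rings, each with three alternating double bonds; one ring is all carbon and the other has one ring nitrogen; a five-membered ring of four carbons and one oxygen, with one C=C double bond and two sp³ carbons.
The fused 6/5-membered bicyclic (with one sulfur) is a single π system with 9 sp² atoms and 10 π electrons from ring double bonds plus a heteroatom lone pair. 10 = 4(2)+2, so the system is aromatic and both rings count as aromatic (benzothiophene).
The fused 6/6-membered bicyclic (with one nitrogen) is a single π system with 10 sp² atoms and 10 π electrons from ring double bonds. 10 = 4(2)+2, so the system is aromatic and both rings count as aromatic (quinoline).
The 5-membered ring with one oxygen has two sp³ carbons, so it is not fully conjugated — not aromatic (2,3-dihydrofuran).
4 of the 5 rings are aromatic. Total: 4.

4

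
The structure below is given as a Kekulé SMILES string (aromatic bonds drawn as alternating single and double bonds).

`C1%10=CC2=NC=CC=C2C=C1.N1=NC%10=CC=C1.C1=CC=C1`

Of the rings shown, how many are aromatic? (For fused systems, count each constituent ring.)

3

The SMILES encodes two fused six-membered rings, each with three alternating double bonds; one ring is all carbon and the other has one ring nitrogen; a six-membered ring with two adjacent nitrogens and three alternating double bonds; a four-membered carbon ring with two alternating C=C double bonds.
The fused 6/6-membered bicyclic (with one nitrogen) is a single π system with 10 sp² atoms and 10 π electrons from ring double bonds. 10 = 4(2)+2, so the system is aromatic and both rings count as aromatic (quinoline).
The 6-membered ring with two nitrogens (1,2) is fully conjugated (every ring atom contributes a p orbital); 3 ring double bonds give 6 π electrons. That satisfies 4n+2 with n=1, so it is aromatic (pyridazine).
The 4-membered ring has only sp² ring atoms; a planar conformation would have a fully conjugated π system of 4 electrons. But 4 = 4(1), which is 4n not 4n+2, so it is not aromatic (cyclobutadiene) — cyclobutadiene is antiaromatic and distorts to a rectangle.
3 of the 4 rings are aromatic. Total: 3.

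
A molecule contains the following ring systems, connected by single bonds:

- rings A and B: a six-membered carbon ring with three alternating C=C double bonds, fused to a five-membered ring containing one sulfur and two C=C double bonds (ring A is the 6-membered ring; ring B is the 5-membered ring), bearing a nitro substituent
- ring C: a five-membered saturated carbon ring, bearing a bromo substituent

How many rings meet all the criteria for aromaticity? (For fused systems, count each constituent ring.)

Rings A and B form a fused bicyclic system (with one sulfur) with 9 sp² atoms and 10 π electrons from ring double bonds plus a heteroatom lone pair. 10 = 4(2)+2, so the system is aromatic and both rings count as aromatic (benzothiophene).
Ring C has only sp³ atoms, so it is not fully conjugated — not aromatic (cyclopentane).
Aromatic: A, B. Total: 2.

2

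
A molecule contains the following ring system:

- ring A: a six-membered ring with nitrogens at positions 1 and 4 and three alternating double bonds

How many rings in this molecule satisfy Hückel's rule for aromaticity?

Ring A is planar and fully conjugated; 3 ring double bonds give 6 π electrons. 6 = 4(1)+2, so ring A is aromatic (pyrazine).

1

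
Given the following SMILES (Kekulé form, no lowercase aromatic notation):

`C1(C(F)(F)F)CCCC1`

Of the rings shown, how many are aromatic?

0

The SMILES encodes a five-membered saturated carbon ring.
The 5-membered ring has only sp³ atoms, so it is not fully conjugated — not aromatic (cyclopentane).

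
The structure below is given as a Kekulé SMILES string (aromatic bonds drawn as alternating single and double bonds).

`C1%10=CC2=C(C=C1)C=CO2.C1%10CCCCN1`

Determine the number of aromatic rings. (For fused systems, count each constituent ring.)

The SMILES encodes a six-membered carbon ring with three alternating C=C double bonds, fused to a five-membered ring containing one oxygen and two C=C double bonds; a six-membered saturated ring of five carbons and one N–H nitrogen.
The fused 6/5-membered bicyclic (with one oxygen) is a single π system with 9 sp² atoms and 10 π electrons from ring double bonds plus a heteroatom lone pair. 10 = 4(2)+2, so the system is aromatic and both rings count as aromatic (benzofuran).
The 6-membered ring with one N–H has only sp³ atoms, so it is not fully conjugated — not aromatic (piperidine).
2 of the 3 rings are aromatic. Total: 2.

2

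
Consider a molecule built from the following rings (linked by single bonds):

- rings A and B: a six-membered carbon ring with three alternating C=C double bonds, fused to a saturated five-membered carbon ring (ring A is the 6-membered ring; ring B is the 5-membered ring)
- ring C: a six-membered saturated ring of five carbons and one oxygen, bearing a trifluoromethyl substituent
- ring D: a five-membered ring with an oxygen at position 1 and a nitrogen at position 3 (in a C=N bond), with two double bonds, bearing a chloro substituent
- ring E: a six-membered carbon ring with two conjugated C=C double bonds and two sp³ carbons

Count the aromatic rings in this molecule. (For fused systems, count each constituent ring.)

Ring A is fully conjugated (every ring atom contributes a p orbital); 3 ring double bonds give 6 π electrons. That satisfies 4n+2 with n=1, so ring A is aromatic (benzene ring).
Ring B has three sp³ carbons, so it is not fully conjugated — not aromatic (cyclopentane ring).
Ring C has only sp³ atoms, so it is not fully conjugated — not aromatic (tetrahydropyran).
Ring D has a continuous p-orbital overlap around the ring; 2 ring double bonds (4 π electrons) plus a heteroatom lone pair (2) give 6 π electrons. That satisfies 4n+2 with n=1, so ring D is aromatic (oxazole).
Ring E has two sp³ carbons, so it is not fully conjugated — not aromatic (1,3-cyclohexadiene).
Aromatic: A, D. Total: 2.

2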